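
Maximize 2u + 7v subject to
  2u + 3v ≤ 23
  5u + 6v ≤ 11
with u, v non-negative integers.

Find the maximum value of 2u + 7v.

Relaxing integrality, the LP optimum is 12.83 at (u,v) = (0, 1.83), which is not an integer point.
(u,v)=(1,1) is feasible, giving 9.
(u,v)=(0,1) is feasible, giving 7.
(u,v)=(2,0) is feasible, giving 4.
The best lattice point is (1,1), giving 9.

9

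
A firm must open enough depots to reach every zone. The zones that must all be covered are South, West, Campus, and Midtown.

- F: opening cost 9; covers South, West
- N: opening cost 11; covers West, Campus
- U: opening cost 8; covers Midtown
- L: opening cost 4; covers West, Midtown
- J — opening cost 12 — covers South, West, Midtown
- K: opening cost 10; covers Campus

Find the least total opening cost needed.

Choose J and K: together they cover South, West, Campus, Midtown — every zone.
Total opening cost: 12 + 10 = 22.

22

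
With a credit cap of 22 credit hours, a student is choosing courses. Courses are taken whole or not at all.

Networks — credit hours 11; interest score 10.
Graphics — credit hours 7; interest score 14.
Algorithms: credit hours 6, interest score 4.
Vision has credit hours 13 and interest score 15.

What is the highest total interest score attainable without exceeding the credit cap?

29

This is an integer program with binary decision variables.
Allowing fractional choices, the relaxed optimum would be about 30.8, but courses are indivisible.
Algorithms + Vision: credit hours 6 + 13 = 19 ≤ 22, interest score 4 + 15 = 19.
Networks + Graphics: credit hours 11 + 7 = 18 ≤ 22, interest score 10 + 14 = 24.
Graphics + Vision: credit hours 7 + 13 = 20 ≤ 22, interest score 14 + 15 = 29.
Best is Graphics and Vision with total interest score 29.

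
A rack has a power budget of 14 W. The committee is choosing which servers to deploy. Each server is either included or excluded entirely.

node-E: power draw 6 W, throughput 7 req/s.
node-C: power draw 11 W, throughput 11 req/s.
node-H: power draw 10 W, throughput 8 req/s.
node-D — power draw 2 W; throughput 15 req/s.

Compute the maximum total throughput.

26

node-H + node-D: power draw 10 + 2 = 12 ≤ 14, throughput 8 + 15 = 23.
node-E + node-D: power draw 6 + 2 = 8 ≤ 14, throughput 7 + 15 = 22.
node-C + node-D: power draw 11 + 2 = 13 ≤ 14, throughput 11 + 15 = 26.
Best is node-C and node-D with total throughput 26.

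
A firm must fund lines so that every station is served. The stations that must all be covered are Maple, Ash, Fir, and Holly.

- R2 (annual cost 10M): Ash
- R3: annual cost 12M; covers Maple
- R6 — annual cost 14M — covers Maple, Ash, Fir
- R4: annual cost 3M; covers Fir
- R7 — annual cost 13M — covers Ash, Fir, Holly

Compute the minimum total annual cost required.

25

The greedy cost-per-new-station heuristic would pick R4, R7, and R3 for 28, but a cheaper cover exists.
Choose R3 and R7: together they cover Maple, Ash, Fir, Holly — every station.
Total annual cost: 12 + 13 = 25.
No cover costs less than 25.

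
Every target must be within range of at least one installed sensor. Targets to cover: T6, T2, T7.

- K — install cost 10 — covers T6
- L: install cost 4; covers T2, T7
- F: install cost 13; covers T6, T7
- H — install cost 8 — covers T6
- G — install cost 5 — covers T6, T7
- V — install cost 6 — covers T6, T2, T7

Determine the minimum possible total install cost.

The greedy cost-per-new-target heuristic would pick L and G for 9, but a cheaper cover exists.
V alone covers T6, T2, T7 — every target.
Total install cost: 6.
No cover costs less than 6.

6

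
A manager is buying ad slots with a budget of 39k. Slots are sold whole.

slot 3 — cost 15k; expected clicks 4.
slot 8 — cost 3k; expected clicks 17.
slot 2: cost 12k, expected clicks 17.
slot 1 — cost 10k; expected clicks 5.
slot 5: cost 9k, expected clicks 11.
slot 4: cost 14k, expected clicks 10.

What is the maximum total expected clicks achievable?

This is an integer program with binary decision variables.
slot 3 + slot 8 + slot 2 + slot 5: cost 15 + 3 + 12 + 9 = 39 ≤ 39, expected clicks 4 + 17 + 17 + 11 = 49.
slot 8 + slot 2 + slot 1 + slot 5: cost 3 + 12 + 10 + 9 = 34 ≤ 39, expected clicks 17 + 17 + 5 + 11 = 50.
slot 8 + slot 2 + slot 5 + slot 4: cost 3 + 12 + 9 + 14 = 38 ≤ 39, expected clicks 17 + 17 + 11 + 10 = 55.
Best is slot 8, slot 2, slot 5, and slot 4 with total expected clicks 55.

55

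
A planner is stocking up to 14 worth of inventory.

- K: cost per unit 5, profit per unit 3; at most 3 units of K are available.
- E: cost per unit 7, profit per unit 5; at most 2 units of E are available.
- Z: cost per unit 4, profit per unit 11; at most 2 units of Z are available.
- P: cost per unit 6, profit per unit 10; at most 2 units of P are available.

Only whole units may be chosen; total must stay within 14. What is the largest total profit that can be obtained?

32

Z has the best ratio (11/4); taking only Z gives at most 2×11 = 22 (stopped by the supply cap of 2).
Mixing does better — 2×Z and 1×P: cost 14 ≤ 14, profit 2·11 + 1·10 = 32.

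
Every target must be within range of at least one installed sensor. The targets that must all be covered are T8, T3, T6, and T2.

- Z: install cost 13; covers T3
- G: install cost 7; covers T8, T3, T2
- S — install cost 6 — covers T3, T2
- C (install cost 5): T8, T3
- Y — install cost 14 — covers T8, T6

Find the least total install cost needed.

The greedy cost-per-new-target heuristic would pick G and Y for 21, but a cheaper cover exists.
Choose S and Y: together they cover T8, T3, T6, T2 — every target.
Total install cost: 6 + 14 = 20.
No cover costs less than 20.

20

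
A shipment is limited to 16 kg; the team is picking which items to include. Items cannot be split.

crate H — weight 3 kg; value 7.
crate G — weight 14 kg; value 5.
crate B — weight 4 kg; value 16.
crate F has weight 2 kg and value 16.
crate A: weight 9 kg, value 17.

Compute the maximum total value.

49

This is a 0-1 knapsack instance.
Take crate B, crate F, and crate A: weight 4 + 2 + 9 = 15 ≤ 16, value 16 + 16 + 17 = 49.
No other feasible combination does better.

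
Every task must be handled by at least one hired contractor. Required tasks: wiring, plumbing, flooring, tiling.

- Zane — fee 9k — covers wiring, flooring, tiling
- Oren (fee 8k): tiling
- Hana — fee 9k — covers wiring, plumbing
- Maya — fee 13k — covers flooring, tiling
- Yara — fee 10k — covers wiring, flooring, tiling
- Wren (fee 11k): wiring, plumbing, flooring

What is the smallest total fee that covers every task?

This is a weighted set-cover instance.
Choose Zane and Hana: together they cover wiring, plumbing, flooring, tiling — every task.
Total fee: 9 + 9 = 18.

18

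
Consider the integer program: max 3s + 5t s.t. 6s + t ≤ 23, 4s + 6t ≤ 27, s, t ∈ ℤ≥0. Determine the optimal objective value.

The continuous relaxation peaks at (0, 4.5) with value 22.50; rounding to a feasible lattice point costs some objective.
(s,t)=(2,3): 6·2+1·3=15≤23, 4·2+6·3=26≤27, objective 21.
(s,t)=(0,4): 6·0+1·4=4≤23, 4·0+6·4=24≤27, objective 20.
(s,t)=(3,2): 6·3+1·2=20≤23, 4·3+6·2=24≤27, objective 19.
Maximum is 21 at (s,t)=(2,3).

21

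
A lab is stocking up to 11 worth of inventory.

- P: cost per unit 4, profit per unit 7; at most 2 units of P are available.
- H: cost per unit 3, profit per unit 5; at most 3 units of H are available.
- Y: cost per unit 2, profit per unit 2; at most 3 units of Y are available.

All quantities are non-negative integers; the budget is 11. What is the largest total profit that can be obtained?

19

2×P and 1×H: cost 11 ≤ 11, profit 2·7 + 1·5 = 19.
3×H and 1×Y: cost 11 ≤ 11, profit 3·5 + 1·2 = 17.
Best is 19.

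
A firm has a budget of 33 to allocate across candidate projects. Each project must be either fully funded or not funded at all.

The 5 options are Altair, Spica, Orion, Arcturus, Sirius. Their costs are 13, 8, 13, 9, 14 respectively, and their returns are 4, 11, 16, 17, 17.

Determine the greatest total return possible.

45

This is a 0-1 knapsack instance.
Spica + Arcturus + Sirius: cost 8 + 9 + 14 = 31 ≤ 33, return 11 + 17 + 17 = 45.
Spica + Orion + Arcturus: cost 8 + 13 + 9 = 30 ≤ 33, return 11 + 16 + 17 = 44.
Best is Spica, Arcturus, and Sirius with total return 45.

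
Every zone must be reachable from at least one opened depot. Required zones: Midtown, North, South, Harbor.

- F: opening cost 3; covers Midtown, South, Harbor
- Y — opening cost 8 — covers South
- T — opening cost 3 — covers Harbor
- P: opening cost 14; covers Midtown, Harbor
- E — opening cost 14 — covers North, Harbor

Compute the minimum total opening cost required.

17

Choose F and E: together they cover Midtown, North, South, Harbor — every zone.
Total opening cost: 3 + 14 = 17.
No cover costs less than 17.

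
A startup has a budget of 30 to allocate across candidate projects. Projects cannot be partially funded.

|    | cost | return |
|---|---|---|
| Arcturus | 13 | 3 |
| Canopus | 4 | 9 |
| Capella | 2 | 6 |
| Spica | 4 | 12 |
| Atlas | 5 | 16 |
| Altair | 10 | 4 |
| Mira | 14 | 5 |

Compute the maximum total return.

Allowing fractional choices, the relaxed optimum would be about 48.8, but projects are indivisible.
Arcturus + Canopus + Capella + Spica + Atlas: cost 13 + 4 + 2 + 4 + 5 = 28 ≤ 30, return 3 + 9 + 6 + 12 + 16 = 46.
Canopus + Capella + Spica + Atlas + Altair: cost 4 + 2 + 4 + 5 + 10 = 25 ≤ 30, return 9 + 6 + 12 + 16 + 4 = 47.
Canopus + Capella + Spica + Atlas + Mira: cost 4 + 2 + 4 + 5 + 14 = 29 ≤ 30, return 9 + 6 + 12 + 16 + 5 = 48.
Best is Canopus, Capella, Spica, Atlas, and Mira with total return 48.

48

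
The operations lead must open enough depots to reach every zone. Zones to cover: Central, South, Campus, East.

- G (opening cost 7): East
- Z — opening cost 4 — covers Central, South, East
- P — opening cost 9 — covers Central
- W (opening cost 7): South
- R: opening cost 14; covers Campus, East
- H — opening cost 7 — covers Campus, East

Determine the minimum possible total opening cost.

Choose Z and H: together they cover Central, South, Campus, East — every zone.
Total opening cost: 4 + 7 = 11.
No cover costs less than 11.

11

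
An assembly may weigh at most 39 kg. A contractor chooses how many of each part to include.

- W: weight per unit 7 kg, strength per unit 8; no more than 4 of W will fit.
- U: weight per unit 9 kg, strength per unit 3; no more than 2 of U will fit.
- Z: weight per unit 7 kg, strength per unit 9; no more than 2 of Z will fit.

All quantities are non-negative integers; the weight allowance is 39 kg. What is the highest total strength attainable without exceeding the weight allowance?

Z has the best ratio (9/7); taking only Z gives at most 2×9 = 18 (stopped by the supply cap of 2).
Mixing does better — 3×W and 2×Z: weight 35 ≤ 39, strength 3·8 + 2·9 = 42.

42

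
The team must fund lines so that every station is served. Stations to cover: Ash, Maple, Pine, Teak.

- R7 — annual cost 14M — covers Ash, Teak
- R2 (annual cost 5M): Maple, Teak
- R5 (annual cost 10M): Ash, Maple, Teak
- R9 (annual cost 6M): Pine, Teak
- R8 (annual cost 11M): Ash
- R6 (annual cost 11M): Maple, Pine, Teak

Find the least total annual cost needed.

16

Choose R5 and R9: together they cover Ash, Maple, Pine, Teak — every station.
Total annual cost: 10 + 6 = 16.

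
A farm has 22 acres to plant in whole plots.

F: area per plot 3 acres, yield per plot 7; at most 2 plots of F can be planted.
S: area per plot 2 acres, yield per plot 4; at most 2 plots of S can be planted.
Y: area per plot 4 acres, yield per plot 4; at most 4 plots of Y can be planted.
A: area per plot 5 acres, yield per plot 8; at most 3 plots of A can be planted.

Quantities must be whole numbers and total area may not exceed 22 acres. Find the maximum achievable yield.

F has the best ratio (7/3); taking only F gives at most 2×7 = 14 (stopped by the supply cap of 2).
Mixing does better — 1×F, 2×S, and 3×A: area 22 ≤ 22, yield 1·7 + 2·4 + 3·8 = 39.

39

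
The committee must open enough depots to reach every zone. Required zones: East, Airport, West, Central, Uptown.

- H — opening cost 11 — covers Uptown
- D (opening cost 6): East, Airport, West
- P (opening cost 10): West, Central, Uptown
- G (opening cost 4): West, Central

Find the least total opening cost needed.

The greedy cost-per-new-zone heuristic would pick D, G, and P for 20, but a cheaper cover exists.
Choose D and P: together they cover East, Airport, West, Central, Uptown — every zone.
Total opening cost: 6 + 10 = 16.
No cover costs less than 16.

16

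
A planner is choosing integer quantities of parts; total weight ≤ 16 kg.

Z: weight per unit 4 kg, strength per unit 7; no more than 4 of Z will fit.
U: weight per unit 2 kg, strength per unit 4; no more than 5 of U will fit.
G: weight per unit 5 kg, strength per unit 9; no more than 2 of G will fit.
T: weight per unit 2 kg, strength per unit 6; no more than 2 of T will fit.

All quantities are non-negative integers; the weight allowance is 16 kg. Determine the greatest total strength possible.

35

This is a bounded integer knapsack.
1×Z, 4×U, and 2×T: weight 16 ≤ 16, strength 1·7 + 4·4 + 2·6 = 35.
1×U, 2×G, and 2×T: weight 16 ≤ 16, strength 1·4 + 2·9 + 2·6 = 34.
Best is 35.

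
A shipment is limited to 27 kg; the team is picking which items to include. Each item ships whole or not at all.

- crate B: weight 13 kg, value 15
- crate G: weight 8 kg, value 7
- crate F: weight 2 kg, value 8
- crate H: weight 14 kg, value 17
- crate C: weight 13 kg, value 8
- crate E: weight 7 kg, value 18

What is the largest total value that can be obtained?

crate B + crate F + crate E: weight 13 + 2 + 7 = 22 ≤ 27, value 15 + 8 + 18 = 41.
crate H + crate E: weight 14 + 7 = 21 ≤ 27, value 17 + 18 = 35.
crate F + crate H + crate E: weight 2 + 14 + 7 = 23 ≤ 27, value 8 + 17 + 18 = 43.
Best is crate F, crate H, and crate E with total value 43.

43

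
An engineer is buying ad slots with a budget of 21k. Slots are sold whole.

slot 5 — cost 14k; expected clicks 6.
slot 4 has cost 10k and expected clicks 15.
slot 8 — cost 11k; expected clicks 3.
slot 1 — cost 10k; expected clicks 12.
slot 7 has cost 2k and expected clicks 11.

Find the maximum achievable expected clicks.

This is a 0-1 knapsack instance.
slot 4 + slot 7: cost 10 + 2 = 12 ≤ 21, expected clicks 15 + 11 = 26.
slot 4 + slot 1: cost 10 + 10 = 20 ≤ 21, expected clicks 15 + 12 = 27.
Best is slot 4 and slot 1 with total expected clicks 27.

27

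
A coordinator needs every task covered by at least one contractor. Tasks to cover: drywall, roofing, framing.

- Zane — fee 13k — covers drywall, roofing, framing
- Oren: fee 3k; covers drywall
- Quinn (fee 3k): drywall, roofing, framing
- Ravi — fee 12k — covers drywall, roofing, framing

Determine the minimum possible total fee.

3

This is a weighted set-cover instance.
Quinn alone covers drywall, roofing, framing — every task.
Total fee: 3.
No cover costs less than 3.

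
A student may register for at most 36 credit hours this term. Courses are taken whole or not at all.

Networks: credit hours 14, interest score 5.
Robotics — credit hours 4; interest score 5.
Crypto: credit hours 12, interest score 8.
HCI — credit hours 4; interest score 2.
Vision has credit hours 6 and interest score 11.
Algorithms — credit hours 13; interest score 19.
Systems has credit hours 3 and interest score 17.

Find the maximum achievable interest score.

55

Take Crypto, Vision, Algorithms, and Systems: credit hours 12 + 6 + 13 + 3 = 34 ≤ 36, interest score 8 + 11 + 19 + 17 = 55.
No other feasible combination does better.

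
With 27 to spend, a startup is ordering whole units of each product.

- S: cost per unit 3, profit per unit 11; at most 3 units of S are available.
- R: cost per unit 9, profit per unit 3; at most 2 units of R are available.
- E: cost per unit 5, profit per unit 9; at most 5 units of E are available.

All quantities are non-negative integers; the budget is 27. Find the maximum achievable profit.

60

This is a bounded integer knapsack.
S has the best ratio (11/3); taking only S gives at most 3×11 = 33 (stopped by the supply cap of 3).
Mixing does better — 3×S and 3×E: cost 24 ≤ 27, profit 3·11 + 3·9 = 60.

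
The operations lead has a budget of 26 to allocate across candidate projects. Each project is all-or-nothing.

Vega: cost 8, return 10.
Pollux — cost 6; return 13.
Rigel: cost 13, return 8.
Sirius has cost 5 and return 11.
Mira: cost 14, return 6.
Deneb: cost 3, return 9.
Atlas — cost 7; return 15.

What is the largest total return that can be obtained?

49

This is an integer program with binary decision variables.
Allowing fractional choices, the relaxed optimum would be about 54.2, but projects are indivisible.
Pollux + Sirius + Deneb + Atlas: cost 6 + 5 + 3 + 7 = 21 ≤ 26, return 13 + 11 + 9 + 15 = 48.
Vega + Pollux + Sirius + Atlas: cost 8 + 6 + 5 + 7 = 26 ≤ 26, return 10 + 13 + 11 + 15 = 49.
Vega + Pollux + Deneb + Atlas: cost 8 + 6 + 3 + 7 = 24 ≤ 26, return 10 + 13 + 9 + 15 = 47.
Best is Vega, Pollux, Sirius, and Atlas with total return 49.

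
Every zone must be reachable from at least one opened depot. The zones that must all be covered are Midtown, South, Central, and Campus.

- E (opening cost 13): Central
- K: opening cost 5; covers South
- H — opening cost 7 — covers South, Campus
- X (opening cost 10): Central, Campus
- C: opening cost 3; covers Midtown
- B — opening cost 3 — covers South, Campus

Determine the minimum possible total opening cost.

16

Choose X, C, and B: together they cover Midtown, South, Central, Campus — every zone.
Total opening cost: 10 + 3 + 3 = 16.
No cover costs less than 16.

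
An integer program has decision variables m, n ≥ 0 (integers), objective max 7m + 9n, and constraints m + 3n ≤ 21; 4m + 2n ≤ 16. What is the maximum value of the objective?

(m,n)=(0,7): 1·0+3·7=21≤21, 4·0+2·7=14≤16, objective 63.
(m,n)=(1,6): 1·1+3·6=19≤21, 4·1+2·6=16≤16, objective 61.
(m,n)=(0,6): 1·0+3·6=18≤21, 4·0+2·6=12≤16, objective 54.
The best lattice point is (0,7), giving 63.

63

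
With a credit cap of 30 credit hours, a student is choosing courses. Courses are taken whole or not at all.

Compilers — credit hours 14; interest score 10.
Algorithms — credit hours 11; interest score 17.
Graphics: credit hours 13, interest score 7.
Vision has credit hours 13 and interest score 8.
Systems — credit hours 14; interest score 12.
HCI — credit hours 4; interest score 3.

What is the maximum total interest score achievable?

Algorithms + Systems + HCI: credit hours 11 + 14 + 4 = 29 ≤ 30, interest score 17 + 12 + 3 = 32.
Compilers + Algorithms + HCI: credit hours 14 + 11 + 4 = 29 ≤ 30, interest score 10 + 17 + 3 = 30.
Algorithms + Systems: credit hours 11 + 14 = 25 ≤ 30, interest score 17 + 12 = 29.
Best is Algorithms, Systems, and HCI with total interest score 32.

32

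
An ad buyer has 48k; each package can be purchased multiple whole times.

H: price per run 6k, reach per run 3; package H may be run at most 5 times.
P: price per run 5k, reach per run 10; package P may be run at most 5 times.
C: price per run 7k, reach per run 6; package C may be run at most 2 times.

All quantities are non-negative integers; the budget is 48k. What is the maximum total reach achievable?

5×P and 2×C: price 39 ≤ 48, reach 5·10 + 2·6 = 62.
1×H, 5×P, and 2×C: price 45 ≤ 48, reach 1·3 + 5·10 + 2·6 = 65.
Best is 65.

65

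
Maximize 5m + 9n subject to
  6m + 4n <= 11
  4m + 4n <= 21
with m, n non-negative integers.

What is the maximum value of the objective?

(m,n)=(0,2): 6·0+4·2=8≤11, 4·0+4·2=8≤21, objective 18.
(m,n)=(1,1): 6·1+4·1=10≤11, 4·1+4·1=8≤21, objective 14.
(m,n)=(0,1): 6·0+4·1=4≤11, 4·0+4·1=4≤21, objective 9.
No feasible integer point exceeds 18.

18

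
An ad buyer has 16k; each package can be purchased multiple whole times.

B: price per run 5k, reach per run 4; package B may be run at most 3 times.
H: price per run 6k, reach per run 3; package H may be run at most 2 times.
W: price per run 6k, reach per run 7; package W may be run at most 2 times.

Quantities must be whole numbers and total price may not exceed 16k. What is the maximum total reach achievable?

15

2×W: price 12 ≤ 16, reach 2·7 = 14.
2×B and 1×W: price 16 ≤ 16, reach 2·4 + 1·7 = 15.
Best is 15.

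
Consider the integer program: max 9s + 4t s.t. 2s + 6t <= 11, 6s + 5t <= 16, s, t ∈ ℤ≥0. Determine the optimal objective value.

18

(s,t)=(2,0): 2·2+6·0=4≤11, 6·2+5·0=12≤16, objective 18.
(s,t)=(1,1): 2·1+6·1=8≤11, 6·1+5·1=11≤16, objective 13.
(s,t)=(1,0): 2·1+6·0=2≤11, 6·1+5·0=6≤16, objective 9.
The best lattice point is (2,0), giving 18.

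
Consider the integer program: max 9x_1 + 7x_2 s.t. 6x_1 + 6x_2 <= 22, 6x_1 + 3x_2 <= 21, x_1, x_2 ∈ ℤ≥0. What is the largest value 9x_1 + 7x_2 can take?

27

(x_1,x_2)=(3,0): 6·3+6·0=18≤22, 6·3+3·0=18≤21, objective 27.
(x_1,x_2)=(2,1): 6·2+6·1=18≤22, 6·2+3·1=15≤21, objective 25.
(x_1,x_2)=(2,0): 6·2+6·0=12≤22, 6·2+3·0=12≤21, objective 18.
Maximum is 27 at (x_1,x_2)=(3,0).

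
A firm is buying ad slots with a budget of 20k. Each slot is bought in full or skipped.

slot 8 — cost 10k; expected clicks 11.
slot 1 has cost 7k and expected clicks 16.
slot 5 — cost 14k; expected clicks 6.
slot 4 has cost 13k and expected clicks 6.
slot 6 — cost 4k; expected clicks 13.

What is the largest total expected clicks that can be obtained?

Take slot 1 and slot 6: cost 7 + 4 = 11 ≤ 20, expected clicks 16 + 13 = 29.
No other feasible combination does better.

29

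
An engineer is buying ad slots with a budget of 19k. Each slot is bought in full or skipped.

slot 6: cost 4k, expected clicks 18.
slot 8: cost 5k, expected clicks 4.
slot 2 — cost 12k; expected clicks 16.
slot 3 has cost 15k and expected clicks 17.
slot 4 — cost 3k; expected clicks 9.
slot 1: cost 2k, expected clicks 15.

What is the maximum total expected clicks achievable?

49

Allowing fractional choices, the relaxed optimum would be about 55.3, but ad slots are indivisible.
slot 6 + slot 8 + slot 4 + slot 1: cost 4 + 5 + 3 + 2 = 14 ≤ 19, expected clicks 18 + 4 + 9 + 15 = 46.
slot 6 + slot 2 + slot 1: cost 4 + 12 + 2 = 18 ≤ 19, expected clicks 18 + 16 + 15 = 49.
Best is slot 6, slot 2, and slot 1 with total expected clicks 49.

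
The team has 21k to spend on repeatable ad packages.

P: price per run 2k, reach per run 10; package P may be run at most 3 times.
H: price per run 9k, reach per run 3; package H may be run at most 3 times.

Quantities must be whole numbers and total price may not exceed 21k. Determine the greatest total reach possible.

P has the best ratio (10/2); taking only P gives at most 3×10 = 30 (stopped by the supply cap of 3).
Mixing does better — 3×P and 1×H: price 15 ≤ 21, reach 3·10 + 1·3 = 33.

33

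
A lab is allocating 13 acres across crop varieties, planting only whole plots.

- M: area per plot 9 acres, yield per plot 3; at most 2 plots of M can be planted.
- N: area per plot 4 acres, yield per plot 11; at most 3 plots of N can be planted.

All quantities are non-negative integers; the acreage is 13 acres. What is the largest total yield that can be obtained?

33

This is a bounded integer knapsack.
N has the best ratio (11/4); taking only N gives at most 3×11 = 33 (stopped by the area limit).
Optimal: 3×N: area 12 ≤ 13, yield 3·11 = 33.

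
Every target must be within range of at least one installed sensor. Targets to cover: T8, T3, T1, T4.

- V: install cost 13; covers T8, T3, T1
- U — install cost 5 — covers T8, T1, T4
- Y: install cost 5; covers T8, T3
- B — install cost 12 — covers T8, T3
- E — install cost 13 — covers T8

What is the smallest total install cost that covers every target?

10

This is a weighted set-cover instance.
Choose U and Y: together they cover T8, T3, T1, T4 — every target.
Total install cost: 5 + 5 = 10.
No cover costs less than 10.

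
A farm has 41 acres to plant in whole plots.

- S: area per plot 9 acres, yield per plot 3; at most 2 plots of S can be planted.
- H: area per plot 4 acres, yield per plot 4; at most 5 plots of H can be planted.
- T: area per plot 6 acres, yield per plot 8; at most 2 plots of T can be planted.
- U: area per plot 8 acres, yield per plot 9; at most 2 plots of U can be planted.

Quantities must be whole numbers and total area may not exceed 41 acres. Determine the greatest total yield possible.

46

3×H, 2×T, and 2×U: area 40 ≤ 41, yield 3·4 + 2·8 + 2·9 = 46.
5×H, 2×T, and 1×U: area 40 ≤ 41, yield 5·4 + 2·8 + 1·9 = 45.
Best is 46.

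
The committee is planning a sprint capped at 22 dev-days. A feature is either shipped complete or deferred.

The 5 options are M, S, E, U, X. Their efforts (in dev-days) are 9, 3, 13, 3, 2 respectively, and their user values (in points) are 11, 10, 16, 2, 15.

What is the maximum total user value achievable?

43

Take S, E, U, and X: effort 3 + 13 + 3 + 2 = 21 ≤ 22, user value 10 + 16 + 2 + 15 = 43.
No other feasible combination does better.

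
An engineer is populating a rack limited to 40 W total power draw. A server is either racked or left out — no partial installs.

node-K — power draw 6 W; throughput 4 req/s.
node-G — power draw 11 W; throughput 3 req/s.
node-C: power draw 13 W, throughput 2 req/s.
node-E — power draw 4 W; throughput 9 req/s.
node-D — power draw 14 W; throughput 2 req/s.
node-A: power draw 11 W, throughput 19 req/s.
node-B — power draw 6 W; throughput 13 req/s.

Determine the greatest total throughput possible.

48

Take node-K, node-G, node-E, node-A, and node-B: power draw 6 + 11 + 4 + 11 + 6 = 38 ≤ 40, throughput 4 + 3 + 9 + 19 + 13 = 48.
No other feasible combination does better.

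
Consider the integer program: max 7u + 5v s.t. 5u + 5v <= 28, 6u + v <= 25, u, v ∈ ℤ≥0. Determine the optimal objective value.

33

(u,v)=(4,1): 5·4+5·1=25≤28, 6·4+1·1=25≤25, objective 33.
(u,v)=(3,2): 5·3+5·2=25≤28, 6·3+1·2=20≤25, objective 31.
(u,v)=(4,0): 5·4+5·0=20≤28, 6·4+1·0=24≤25, objective 28.
The best lattice point is (4,1), giving 33.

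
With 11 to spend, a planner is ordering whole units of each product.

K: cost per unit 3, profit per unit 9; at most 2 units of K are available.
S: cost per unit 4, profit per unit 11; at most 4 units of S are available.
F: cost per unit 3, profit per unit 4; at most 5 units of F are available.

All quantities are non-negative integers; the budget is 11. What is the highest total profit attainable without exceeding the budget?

31

This is a bounded integer knapsack.
1×K and 2×S: cost 11 ≤ 11, profit 1·9 + 2·11 = 31.
2×K and 1×S: cost 10 ≤ 11, profit 2·9 + 1·11 = 29.
Best is 31.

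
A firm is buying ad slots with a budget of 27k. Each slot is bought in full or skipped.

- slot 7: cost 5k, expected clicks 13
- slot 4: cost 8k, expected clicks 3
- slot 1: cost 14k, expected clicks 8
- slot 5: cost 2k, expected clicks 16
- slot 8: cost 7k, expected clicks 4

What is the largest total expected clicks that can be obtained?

Treat it as a binary knapsack problem.
Allowing fractional choices, the relaxed optimum would be about 40.4, but ad slots are indivisible.
slot 7 + slot 1 + slot 5: cost 5 + 14 + 2 = 21 ≤ 27, expected clicks 13 + 8 + 16 = 37.
slot 7 + slot 4 + slot 5 + slot 8: cost 5 + 8 + 2 + 7 = 22 ≤ 27, expected clicks 13 + 3 + 16 + 4 = 36.
slot 7 + slot 5 + slot 8: cost 5 + 2 + 7 = 14 ≤ 27, expected clicks 13 + 16 + 4 = 33.
Best is slot 7, slot 1, and slot 5 with total expected clicks 37.

37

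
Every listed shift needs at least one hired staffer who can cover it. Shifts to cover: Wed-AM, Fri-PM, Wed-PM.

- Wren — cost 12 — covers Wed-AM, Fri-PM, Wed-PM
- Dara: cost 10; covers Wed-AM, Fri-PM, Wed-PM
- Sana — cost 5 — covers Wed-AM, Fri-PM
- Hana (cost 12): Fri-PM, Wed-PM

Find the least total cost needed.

This is a weighted set-cover instance.
The greedy cost-per-new-shift heuristic would pick Sana and Dara for 15, but a cheaper cover exists.
Dara alone covers Wed-AM, Fri-PM, Wed-PM — every shift.
Total cost: 10.
No cover costs less than 10.

10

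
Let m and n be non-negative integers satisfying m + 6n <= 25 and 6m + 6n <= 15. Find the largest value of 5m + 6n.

12

Relaxing integrality, the LP optimum is 15.00 at (m,n) = (0, 2.5), which is not an integer point.
(m,n)=(0,2): 1·0+6·2=12≤25, 6·0+6·2=12≤15, objective 12.
(m,n)=(1,1): 1·1+6·1=7≤25, 6·1+6·1=12≤15, objective 11.
The best lattice point is (0,2), giving 12.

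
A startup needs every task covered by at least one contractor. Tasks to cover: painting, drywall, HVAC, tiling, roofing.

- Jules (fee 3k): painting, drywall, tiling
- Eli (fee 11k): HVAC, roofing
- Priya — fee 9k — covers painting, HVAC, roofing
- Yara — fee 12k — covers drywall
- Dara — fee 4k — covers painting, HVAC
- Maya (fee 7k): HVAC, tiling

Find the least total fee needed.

The greedy cost-per-new-task heuristic would pick Jules, Dara, and Priya for 16, but a cheaper cover exists.
Choose Jules and Priya: together they cover painting, drywall, HVAC, tiling, roofing — every task.
Total fee: 3 + 9 = 12.
No cover costs less than 12.

12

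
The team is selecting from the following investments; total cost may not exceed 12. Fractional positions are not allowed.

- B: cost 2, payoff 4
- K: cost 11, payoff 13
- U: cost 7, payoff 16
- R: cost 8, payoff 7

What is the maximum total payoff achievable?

B + U: cost 2 + 7 = 9 ≤ 12, payoff 4 + 16 = 20.
U: cost 7 ≤ 12, payoff 16.
K: cost 11 ≤ 12, payoff 13.
Best is B and U with total payoff 20.

20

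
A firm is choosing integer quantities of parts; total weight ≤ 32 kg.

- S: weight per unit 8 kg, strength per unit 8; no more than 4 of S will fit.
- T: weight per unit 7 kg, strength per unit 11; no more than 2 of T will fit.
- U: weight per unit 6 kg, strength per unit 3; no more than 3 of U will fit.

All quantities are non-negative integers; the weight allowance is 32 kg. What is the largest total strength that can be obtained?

2×S and 2×T: weight 30 ≤ 32, strength 2·8 + 2·11 = 38.
3×S and 1×T: weight 31 ≤ 32, strength 3·8 + 1·11 = 35.
Best is 38.

38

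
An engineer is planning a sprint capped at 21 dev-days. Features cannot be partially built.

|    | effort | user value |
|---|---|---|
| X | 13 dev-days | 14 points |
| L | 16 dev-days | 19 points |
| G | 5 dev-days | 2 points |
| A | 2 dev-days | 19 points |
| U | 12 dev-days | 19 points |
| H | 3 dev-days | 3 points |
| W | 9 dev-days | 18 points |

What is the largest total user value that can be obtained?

Allowing fractional choices, the relaxed optimum would be about 52.8, but features are indivisible.
G + A + H + W: effort 5 + 2 + 3 + 9 = 19 ≤ 21, user value 2 + 19 + 3 + 18 = 42.
A + U + H: effort 2 + 12 + 3 = 17 ≤ 21, user value 19 + 19 + 3 = 41.
Best is G, A, H, and W with total user value 42.

42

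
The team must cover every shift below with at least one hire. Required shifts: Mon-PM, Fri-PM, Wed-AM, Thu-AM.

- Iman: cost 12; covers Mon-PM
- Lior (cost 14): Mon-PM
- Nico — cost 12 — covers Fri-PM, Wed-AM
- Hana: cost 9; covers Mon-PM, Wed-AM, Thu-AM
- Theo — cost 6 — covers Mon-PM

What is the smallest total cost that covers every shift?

Choose Nico and Hana: together they cover Mon-PM, Fri-PM, Wed-AM, Thu-AM — every shift.
Total cost: 12 + 9 = 21.

21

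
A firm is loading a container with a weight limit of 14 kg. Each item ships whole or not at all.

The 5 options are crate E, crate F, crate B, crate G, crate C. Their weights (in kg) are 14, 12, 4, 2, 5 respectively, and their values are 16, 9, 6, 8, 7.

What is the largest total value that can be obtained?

Allowing fractional choices, the relaxed optimum would be about 24.4, but items are indivisible.
crate B + crate G + crate C: weight 4 + 2 + 5 = 11 ≤ 14, value 6 + 8 + 7 = 21.
crate F + crate G: weight 12 + 2 = 14 ≤ 14, value 9 + 8 = 17.
crate E: weight 14 ≤ 14, value 16.
Best is crate B, crate G, and crate C with total value 21.

21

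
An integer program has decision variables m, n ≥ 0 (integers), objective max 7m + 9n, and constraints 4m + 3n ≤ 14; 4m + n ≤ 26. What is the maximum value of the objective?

(m,n)=(0,4): 4·0+3·4=12≤14, 4·0+1·4=4≤26, objective 36.
(m,n)=(1,3): 4·1+3·3=13≤14, 4·1+1·3=7≤26, objective 34.
No feasible integer point exceeds 36.

36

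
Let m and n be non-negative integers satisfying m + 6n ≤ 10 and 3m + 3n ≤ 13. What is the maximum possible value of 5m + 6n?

21

(m,n)=(3,1): 1·3+6·1=9≤10, 3·3+3·1=12≤13, objective 21.
(m,n)=(4,0): 1·4+6·0=4≤10, 3·4+3·0=12≤13, objective 20.
(m,n)=(2,1): 1·2+6·1=8≤10, 3·2+3·1=9≤13, objective 16.
Maximum is 21 at (m,n)=(3,1).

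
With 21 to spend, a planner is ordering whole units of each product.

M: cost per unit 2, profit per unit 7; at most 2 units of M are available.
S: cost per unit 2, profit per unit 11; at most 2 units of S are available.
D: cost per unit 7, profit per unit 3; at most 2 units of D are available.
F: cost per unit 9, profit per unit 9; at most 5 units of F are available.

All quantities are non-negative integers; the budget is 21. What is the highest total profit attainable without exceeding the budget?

This is a bounded integer knapsack.
S has the best ratio (11/2); taking only S gives at most 2×11 = 22 (stopped by the supply cap of 2).
Mixing does better — 2×M, 2×S, and 1×F: cost 17 ≤ 21, profit 2·7 + 2·11 + 1·9 = 45.

45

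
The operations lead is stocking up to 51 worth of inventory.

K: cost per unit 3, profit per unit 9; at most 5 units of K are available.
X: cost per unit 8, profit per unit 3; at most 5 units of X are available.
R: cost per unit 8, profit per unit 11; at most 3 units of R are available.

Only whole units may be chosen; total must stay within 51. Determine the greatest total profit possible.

K has the best ratio (9/3); taking only K gives at most 5×9 = 45 (stopped by the supply cap of 5).
Mixing does better — 5×K, 1×X, and 3×R: cost 47 ≤ 51, profit 5·9 + 1·3 + 3·11 = 81.

81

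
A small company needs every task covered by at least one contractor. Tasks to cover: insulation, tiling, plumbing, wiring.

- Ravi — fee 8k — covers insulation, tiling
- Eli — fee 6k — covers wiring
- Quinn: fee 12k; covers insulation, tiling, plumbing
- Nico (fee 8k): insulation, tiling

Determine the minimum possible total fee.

18

The greedy cost-per-new-task heuristic would pick Ravi, Eli, and Quinn for 26, but a cheaper cover exists.
Choose Eli and Quinn: together they cover insulation, tiling, plumbing, wiring — every task.
Total fee: 6 + 12 = 18.
No cover costs less than 18.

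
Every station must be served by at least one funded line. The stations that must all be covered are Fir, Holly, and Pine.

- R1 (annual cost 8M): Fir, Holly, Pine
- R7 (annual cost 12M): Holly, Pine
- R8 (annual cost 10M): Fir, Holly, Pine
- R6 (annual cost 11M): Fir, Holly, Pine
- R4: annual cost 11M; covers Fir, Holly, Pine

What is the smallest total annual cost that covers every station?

R1 alone covers Fir, Holly, Pine — every station.
Total annual cost: 8.
No cover costs less than 8.

8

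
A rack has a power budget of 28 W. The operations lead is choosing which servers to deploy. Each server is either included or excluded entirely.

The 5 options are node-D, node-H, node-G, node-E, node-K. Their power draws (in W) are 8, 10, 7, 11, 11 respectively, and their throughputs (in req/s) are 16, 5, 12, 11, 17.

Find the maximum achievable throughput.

45

Treat it as a binary knapsack problem.
Take node-D, node-G, and node-K: power draw 8 + 7 + 11 = 26 ≤ 28, throughput 16 + 12 + 17 = 45.
No other feasible combination does better.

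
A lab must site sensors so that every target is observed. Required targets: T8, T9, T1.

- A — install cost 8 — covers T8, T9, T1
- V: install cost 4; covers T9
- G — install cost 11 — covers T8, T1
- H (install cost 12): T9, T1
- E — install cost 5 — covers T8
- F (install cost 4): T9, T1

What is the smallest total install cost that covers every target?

The greedy cost-per-new-target heuristic would pick F and E for 9, but a cheaper cover exists.
A alone covers T8, T9, T1 — every target.
Total install cost: 8.
No cover costs less than 8.

8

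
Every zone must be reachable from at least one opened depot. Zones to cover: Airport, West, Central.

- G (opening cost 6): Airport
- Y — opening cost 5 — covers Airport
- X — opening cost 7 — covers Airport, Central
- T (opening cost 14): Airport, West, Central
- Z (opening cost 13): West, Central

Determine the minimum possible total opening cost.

14

This is a weighted set-cover instance.
T alone covers Airport, West, Central — every zone.
Total opening cost: 14.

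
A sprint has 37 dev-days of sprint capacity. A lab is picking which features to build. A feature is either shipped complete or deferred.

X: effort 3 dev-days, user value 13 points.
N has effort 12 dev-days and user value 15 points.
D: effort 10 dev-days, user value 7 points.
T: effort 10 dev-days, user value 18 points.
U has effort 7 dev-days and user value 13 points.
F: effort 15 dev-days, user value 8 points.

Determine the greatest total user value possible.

Take X, N, T, and U: effort 3 + 12 + 10 + 7 = 32 ≤ 37, user value 13 + 15 + 18 + 13 = 59.
No other feasible combination does better.

59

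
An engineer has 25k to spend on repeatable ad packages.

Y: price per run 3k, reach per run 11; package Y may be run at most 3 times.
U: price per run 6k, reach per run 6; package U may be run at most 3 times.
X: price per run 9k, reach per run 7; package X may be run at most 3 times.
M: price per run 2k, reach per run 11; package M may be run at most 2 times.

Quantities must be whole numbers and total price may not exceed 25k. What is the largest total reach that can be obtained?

67

Take 3×Y, 2×U, and 2×M: price 25 ≤ 25, reach 3·11 + 2·6 + 2·11 = 67.
M has the best ratio (11/2) and is taken to its limit of 2; remaining capacity is filled optimally with the others.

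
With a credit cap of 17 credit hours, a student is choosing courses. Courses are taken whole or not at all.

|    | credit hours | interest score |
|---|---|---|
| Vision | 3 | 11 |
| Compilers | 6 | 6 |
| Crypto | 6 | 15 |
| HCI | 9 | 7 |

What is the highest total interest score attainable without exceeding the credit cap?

Allowing fractional choices, the relaxed optimum would be about 33.6, but courses are indivisible.
Vision + Crypto: credit hours 3 + 6 = 9 ≤ 17, interest score 11 + 15 = 26.
Crypto + HCI: credit hours 6 + 9 = 15 ≤ 17, interest score 15 + 7 = 22.
Vision + Compilers + Crypto: credit hours 3 + 6 + 6 = 15 ≤ 17, interest score 11 + 6 + 15 = 32.
Best is Vision, Compilers, and Crypto with total interest score 32.

32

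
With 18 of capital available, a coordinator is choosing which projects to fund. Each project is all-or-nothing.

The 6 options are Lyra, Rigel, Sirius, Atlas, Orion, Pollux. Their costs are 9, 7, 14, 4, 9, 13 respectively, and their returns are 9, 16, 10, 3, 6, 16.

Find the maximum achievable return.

Allowing fractional choices, the relaxed optimum would be about 29.5, but projects are indivisible.
Rigel + Atlas: cost 7 + 4 = 11 ≤ 18, return 16 + 3 = 19.
Lyra + Rigel: cost 9 + 7 = 16 ≤ 18, return 9 + 16 = 25.
Rigel + Orion: cost 7 + 9 = 16 ≤ 18, return 16 + 6 = 22.
Best is Lyra and Rigel with total return 25.

25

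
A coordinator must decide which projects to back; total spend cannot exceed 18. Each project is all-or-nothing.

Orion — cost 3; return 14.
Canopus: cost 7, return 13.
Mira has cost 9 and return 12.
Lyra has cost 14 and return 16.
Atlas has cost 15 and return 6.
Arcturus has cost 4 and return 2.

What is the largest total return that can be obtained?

30

This is a 0-1 knapsack instance.
Orion + Mira + Arcturus: cost 3 + 9 + 4 = 16 ≤ 18, return 14 + 12 + 2 = 28.
Orion + Canopus + Arcturus: cost 3 + 7 + 4 = 14 ≤ 18, return 14 + 13 + 2 = 29.
Orion + Lyra: cost 3 + 14 = 17 ≤ 18, return 14 + 16 = 30.
Best is Orion and Lyra with total return 30.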